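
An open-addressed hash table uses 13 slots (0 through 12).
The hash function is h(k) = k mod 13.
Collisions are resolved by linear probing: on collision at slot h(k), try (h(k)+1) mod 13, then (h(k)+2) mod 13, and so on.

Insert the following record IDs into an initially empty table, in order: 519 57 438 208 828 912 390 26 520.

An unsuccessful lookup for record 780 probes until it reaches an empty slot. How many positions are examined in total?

7

519 hashes to 12; slot 12 is free => place at 12.
57 hashes to 5; slot 5 is free => place at 5.
438 hashes to 9; slot 9 is free => place at 9.
208 hashes to 0; slot 0 is free => place at 0.
828 hashes to 9; 9 taken => place at 10.
912 hashes to 2; slot 2 is free => place at 2.
390 hashes to 0; 0 taken => place at 1.
26 hashes to 0; 0,1,2 taken => place at 3.
520 hashes to 0; 0,1,2,3 taken => place at 4.
Table: [208, 390, 912, 26, 520, 57, ., ., ., 438, 828, ., 519]
Lookup 780: h=0, probe 0,1,2,3,4,5,6 → slot 6 empty, not found.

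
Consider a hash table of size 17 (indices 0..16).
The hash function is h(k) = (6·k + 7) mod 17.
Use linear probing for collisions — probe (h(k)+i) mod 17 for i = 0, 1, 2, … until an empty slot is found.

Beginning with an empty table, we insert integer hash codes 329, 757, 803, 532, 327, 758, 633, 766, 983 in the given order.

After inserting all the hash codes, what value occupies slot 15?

327

329: h=9 -> slot 9
757: h=10 -> slot 10
803: h=14 -> slot 14
532: h=3 -> slot 3
327: h=14, probe 14,15 -> slot 15
758: h=16 -> slot 16
633: h=14, probe 14,15,16,0 -> slot 0
766: h=13 -> slot 13
983: h=6 -> slot 6
Table: [633, ., ., 532, ., ., 983, ., ., 329, 757, ., ., 766, 803, 327, 758]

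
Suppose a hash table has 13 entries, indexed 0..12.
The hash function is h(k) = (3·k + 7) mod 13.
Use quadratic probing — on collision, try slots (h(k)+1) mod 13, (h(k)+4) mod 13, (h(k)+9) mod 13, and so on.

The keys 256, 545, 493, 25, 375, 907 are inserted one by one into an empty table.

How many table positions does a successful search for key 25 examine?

4

256 hashes to 8; slot 8 is free => place at 8.
545 hashes to 4; slot 4 is free => place at 4.
493 hashes to 4; 4 taken => place at 5.
25 hashes to 4; 4,5,8 taken => place at 0.
375 hashes to 1; slot 1 is free => place at 1.
907 hashes to 11; slot 11 is free => place at 11.
Table: [25, 375, _, _, 545, 493, _, _, 256, _, _, 907, _]
Lookup 25: h=4, probe 4,5,8,0 → found at 0.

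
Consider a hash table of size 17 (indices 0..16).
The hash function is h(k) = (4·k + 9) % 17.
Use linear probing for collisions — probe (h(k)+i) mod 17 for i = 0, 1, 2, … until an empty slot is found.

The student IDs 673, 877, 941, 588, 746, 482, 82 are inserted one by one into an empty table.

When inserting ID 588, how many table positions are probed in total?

4

673: h=15 => slot 15
877: h=15, probe 15,16 => slot 16
941: h=16, probe 16,0 => slot 0
588: h=15, probe 15,16,0,1 => slot 1
746: h=1, probe 1,2 => slot 2
482: h=16, probe 16,0,1,2,3 => slot 3
82: h=14 => slot 14
Table: [941, 588, 746, 482, —, —, —, —, —, —, —, —, —, —, 82, 673, 877]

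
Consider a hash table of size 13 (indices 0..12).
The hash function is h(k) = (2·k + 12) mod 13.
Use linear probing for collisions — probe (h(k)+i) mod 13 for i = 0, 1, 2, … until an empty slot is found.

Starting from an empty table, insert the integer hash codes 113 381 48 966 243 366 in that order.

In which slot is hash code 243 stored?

6

113 hashes to 4; slot 4 is free → place at 4.
381 hashes to 7; slot 7 is free → place at 7.
48 hashes to 4; 4 taken → place at 5.
966 hashes to 7; 7 taken → place at 8.
243 hashes to 4; 4,5 taken → place at 6.
366 hashes to 3; slot 3 is free → place at 3.
Table: [_, _, _, 366, 113, 48, 243, 381, 966, _, _, _, _]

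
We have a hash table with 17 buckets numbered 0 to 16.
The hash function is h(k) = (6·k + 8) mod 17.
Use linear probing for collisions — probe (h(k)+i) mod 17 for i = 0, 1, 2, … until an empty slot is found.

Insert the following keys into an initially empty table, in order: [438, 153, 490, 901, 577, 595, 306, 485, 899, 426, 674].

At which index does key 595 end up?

10

438: h=1 => slot 1
153: h=8 => slot 8
490: h=7 => slot 7
901: h=8, probe 8,9 => slot 9
577: h=2 => slot 2
595: h=8, probe 8,9,10 => slot 10
306: h=8, probe 8,9,10,11 => slot 11
485: h=11, probe 11,12 => slot 12
899: h=13 => slot 13
426: h=14 => slot 14
674: h=6 => slot 6
Table: [∅, 438, 577, ∅, ∅, ∅, 674, 490, 153, 901, 595, 306, 485, 899, 426, ∅, ∅]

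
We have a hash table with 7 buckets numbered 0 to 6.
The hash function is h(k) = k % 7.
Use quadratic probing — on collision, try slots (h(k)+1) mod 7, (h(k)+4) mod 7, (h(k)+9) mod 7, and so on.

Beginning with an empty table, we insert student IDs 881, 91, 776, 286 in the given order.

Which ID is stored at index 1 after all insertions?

286

Insert 881: h=6, slot 6 empty => index 6.
Insert 91: h=0, slot 0 empty => index 0.
Insert 776: h=6, slots 6,0 occupied => index 3.
Insert 286: h=6, slots 6,0,3 occupied => index 1.
Table: [91, 286, _, 776, _, _, 881]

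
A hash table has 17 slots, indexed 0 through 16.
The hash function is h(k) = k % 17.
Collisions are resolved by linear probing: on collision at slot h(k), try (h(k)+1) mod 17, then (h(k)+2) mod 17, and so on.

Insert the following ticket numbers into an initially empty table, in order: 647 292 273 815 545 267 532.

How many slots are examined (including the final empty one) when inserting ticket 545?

647 hashes to 1; slot 1 is free → place at 1.
292 hashes to 3; slot 3 is free → place at 3.
273 hashes to 1; 1 taken → place at 2.
815 hashes to 16; slot 16 is free → place at 16.
545 hashes to 1; 1,2,3 taken → place at 4.
267 hashes to 12; slot 12 is free → place at 12.
532 hashes to 5; slot 5 is free → place at 5.
Table: [., 647, 273, 292, 545, 532, ., ., ., ., ., ., 267, ., ., ., 815]

4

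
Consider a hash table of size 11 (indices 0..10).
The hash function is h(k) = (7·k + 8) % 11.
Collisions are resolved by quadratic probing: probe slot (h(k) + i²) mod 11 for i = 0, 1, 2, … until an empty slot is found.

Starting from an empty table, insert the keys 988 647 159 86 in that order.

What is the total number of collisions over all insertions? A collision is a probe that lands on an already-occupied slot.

3

Insert 988: h=5, slot 5 empty => index 5.
Insert 647: h=5, slot 5 occupied => index 6.
Insert 159: h=10, slot 10 empty => index 10.
Insert 86: h=5, slots 5,6 occupied => index 9.
Table: [., ., ., ., ., 988, 647, ., ., 86, 159]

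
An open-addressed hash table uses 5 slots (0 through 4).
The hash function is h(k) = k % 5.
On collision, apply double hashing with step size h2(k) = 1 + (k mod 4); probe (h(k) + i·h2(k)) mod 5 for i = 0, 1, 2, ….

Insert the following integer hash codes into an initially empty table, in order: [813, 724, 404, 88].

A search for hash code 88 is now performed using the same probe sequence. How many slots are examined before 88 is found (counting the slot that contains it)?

813 hashes to 3; slot 3 is free => place at 3.
724 hashes to 4; slot 4 is free => place at 4.
404 hashes to 4, h2=1; 4 taken => place at 0.
88 hashes to 3, h2=1; 3,4,0 taken => place at 1.
Table: [404, 88, -, 813, 724]
Lookup 88: h=3, h2=1, probe 3,4,0,1 → found at 1.

4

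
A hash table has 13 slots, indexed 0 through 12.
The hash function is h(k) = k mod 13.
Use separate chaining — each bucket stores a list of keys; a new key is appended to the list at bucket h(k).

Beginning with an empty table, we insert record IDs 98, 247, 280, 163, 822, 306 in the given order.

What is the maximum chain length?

98 -> bucket 7
247 -> bucket 0
280 -> bucket 7 (collision)
163 -> bucket 7 (collision)
822 -> bucket 3
306 -> bucket 7 (collision)
Final buckets:
0: 247
1: ∅
2: ∅
3: 822
4: ∅
5: ∅
6: ∅
7: 98 -> 280 -> 163 -> 306
8: ∅
9: ∅
10: ∅
11: ∅
12: ∅

4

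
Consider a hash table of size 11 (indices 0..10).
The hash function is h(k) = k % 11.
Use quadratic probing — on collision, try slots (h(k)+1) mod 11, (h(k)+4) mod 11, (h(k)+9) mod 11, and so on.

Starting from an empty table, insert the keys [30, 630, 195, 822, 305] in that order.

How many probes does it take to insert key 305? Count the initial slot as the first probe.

4

30 hashes to 8; slot 8 is free -> place at 8.
630 hashes to 3; slot 3 is free -> place at 3.
195 hashes to 8; 8 taken -> place at 9.
822 hashes to 8; 8,9 taken -> place at 1.
305 hashes to 8; 8,9,1 taken -> place at 6.
Table: [∅, 822, ∅, 630, ∅, ∅, 305, ∅, 30, 195, ∅]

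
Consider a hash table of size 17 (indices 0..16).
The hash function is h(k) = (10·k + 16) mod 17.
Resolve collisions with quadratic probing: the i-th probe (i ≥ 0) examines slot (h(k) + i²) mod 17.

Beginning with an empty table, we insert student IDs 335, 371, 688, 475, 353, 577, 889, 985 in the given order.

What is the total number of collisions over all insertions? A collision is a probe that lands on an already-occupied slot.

Insert 335: h=0, slot 0 empty => index 0.
Insert 371: h=3, slot 3 empty => index 3.
Insert 688: h=11, slot 11 empty => index 11.
Insert 475: h=6, slot 6 empty => index 6.
Insert 353: h=10, slot 10 empty => index 10.
Insert 577: h=6, slot 6 occupied => index 7.
Insert 889: h=15, slot 15 empty => index 15.
Insert 985: h=6, slots 6,7,10,15 occupied => index 5.
Table: [335, ., ., 371, ., 985, 475, 577, ., ., 353, 688, ., ., ., 889, .]

5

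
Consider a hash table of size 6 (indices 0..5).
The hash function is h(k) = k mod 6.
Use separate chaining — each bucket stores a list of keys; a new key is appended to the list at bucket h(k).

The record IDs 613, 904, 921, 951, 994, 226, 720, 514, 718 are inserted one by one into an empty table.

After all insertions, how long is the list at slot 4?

613 -> bucket 1
904 -> bucket 4
921 -> bucket 3
951 -> bucket 3 (collision)
994 -> bucket 4 (collision)
226 -> bucket 4 (collision)
720 -> bucket 0
514 -> bucket 4 (collision)
718 -> bucket 4 (collision)
Final buckets:
0: 720
1: 613
2: -
3: 921 -> 951
4: 904 -> 994 -> 226 -> 514 -> 718
5: -

5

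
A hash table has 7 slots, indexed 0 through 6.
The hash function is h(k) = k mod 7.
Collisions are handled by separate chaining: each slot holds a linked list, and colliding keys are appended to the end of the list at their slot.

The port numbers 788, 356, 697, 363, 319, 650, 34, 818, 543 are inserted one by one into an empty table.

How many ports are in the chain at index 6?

5

Insert 788: h=4, bucket 4 empty → new chain.
Insert 356: h=6, bucket 6 empty → new chain.
Insert 697: h=4, bucket 4 nonempty → append to chain.
Insert 363: h=6, bucket 6 nonempty → append to chain.
Insert 319: h=4, bucket 4 nonempty → append to chain.
Insert 650: h=6, bucket 6 nonempty → append to chain.
Insert 34: h=6, bucket 6 nonempty → append to chain.
Insert 818: h=6, bucket 6 nonempty → append to chain.
Insert 543: h=4, bucket 4 nonempty → append to chain.
Final buckets:
0: _
1: _
2: _
3: _
4: 788 -> 697 -> 319 -> 543
5: _
6: 356 -> 363 -> 650 -> 34 -> 818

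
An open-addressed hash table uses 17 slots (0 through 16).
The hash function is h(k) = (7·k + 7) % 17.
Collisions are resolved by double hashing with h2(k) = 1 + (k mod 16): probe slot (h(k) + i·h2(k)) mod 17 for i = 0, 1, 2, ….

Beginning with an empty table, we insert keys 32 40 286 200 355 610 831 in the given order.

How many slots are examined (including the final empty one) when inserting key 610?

32: h=10 -> slot 10
40: h=15 -> slot 15
286: h=3 -> slot 3
200: h=13 -> slot 13
355: h=10, h2=4, probe 10,14 -> slot 14
610: h=10, h2=3, probe 10,13,16 -> slot 16
831: h=10, h2=16, probe 10,9 -> slot 9
Table: [., ., ., 286, ., ., ., ., ., 831, 32, ., ., 200, 355, 40, 610]

3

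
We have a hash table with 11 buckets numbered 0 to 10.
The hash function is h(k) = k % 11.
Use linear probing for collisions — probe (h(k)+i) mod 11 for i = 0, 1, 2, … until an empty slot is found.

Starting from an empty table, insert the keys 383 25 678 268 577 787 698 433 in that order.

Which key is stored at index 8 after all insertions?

383: h=9 -> slot 9
25: h=3 -> slot 3
678: h=7 -> slot 7
268: h=4 -> slot 4
577: h=5 -> slot 5
787: h=6 -> slot 6
698: h=5, probe 5,6,7,8 -> slot 8
433: h=4, probe 4,5,6,7,8,9,10 -> slot 10
Table: [-, -, -, 25, 268, 577, 787, 678, 698, 383, 433]

698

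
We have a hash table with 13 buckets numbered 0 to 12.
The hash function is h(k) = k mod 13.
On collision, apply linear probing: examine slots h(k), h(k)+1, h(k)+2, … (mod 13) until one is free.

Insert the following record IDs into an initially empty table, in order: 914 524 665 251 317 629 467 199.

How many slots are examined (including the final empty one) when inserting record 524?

2

914 hashes to 4; slot 4 is free → place at 4.
524 hashes to 4; 4 taken → place at 5.
665 hashes to 2; slot 2 is free → place at 2.
251 hashes to 4; 4,5 taken → place at 6.
317 hashes to 5; 5,6 taken → place at 7.
629 hashes to 5; 5,6,7 taken → place at 8.
467 hashes to 12; slot 12 is free → place at 12.
199 hashes to 4; 4,5,6,7,8 taken → place at 9.
Table: [_, _, 665, _, 914, 524, 251, 317, 629, 199, _, _, 467]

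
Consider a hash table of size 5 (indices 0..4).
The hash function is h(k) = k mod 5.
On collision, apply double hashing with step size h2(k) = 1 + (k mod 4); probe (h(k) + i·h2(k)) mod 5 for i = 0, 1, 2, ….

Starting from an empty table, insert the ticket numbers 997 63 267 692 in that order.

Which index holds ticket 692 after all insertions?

997: h=2 → slot 2
63: h=3 → slot 3
267: h=2, h2=4, probe 2,1 → slot 1
692: h=2, h2=1, probe 2,3,4 → slot 4
Table: [., 267, 997, 63, 692]

4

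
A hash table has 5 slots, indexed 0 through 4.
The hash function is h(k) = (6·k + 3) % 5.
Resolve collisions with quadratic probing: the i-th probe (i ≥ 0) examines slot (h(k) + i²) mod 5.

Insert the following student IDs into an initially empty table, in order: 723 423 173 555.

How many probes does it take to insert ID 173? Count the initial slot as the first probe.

Insert 723: h=1, slot 1 empty -> index 1.
Insert 423: h=1, slot 1 occupied -> index 2.
Insert 173: h=1, slots 1,2 occupied -> index 0.
Insert 555: h=3, slot 3 empty -> index 3.
Table: [173, 723, 423, 555, -]

3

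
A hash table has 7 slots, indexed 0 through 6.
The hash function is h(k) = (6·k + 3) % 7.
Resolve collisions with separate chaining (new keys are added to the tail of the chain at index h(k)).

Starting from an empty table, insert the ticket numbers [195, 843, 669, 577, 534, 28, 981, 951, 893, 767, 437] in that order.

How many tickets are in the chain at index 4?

Insert 195: h=4, bucket 4 empty -> new chain.
Insert 843: h=0, bucket 0 empty -> new chain.
Insert 669: h=6, bucket 6 empty -> new chain.
Insert 577: h=0, bucket 0 nonempty -> append to chain.
Insert 534: h=1, bucket 1 empty -> new chain.
Insert 28: h=3, bucket 3 empty -> new chain.
Insert 981: h=2, bucket 2 empty -> new chain.
Insert 951: h=4, bucket 4 nonempty -> append to chain.
Insert 893: h=6, bucket 6 nonempty -> append to chain.
Insert 767: h=6, bucket 6 nonempty -> append to chain.
Insert 437: h=0, bucket 0 nonempty -> append to chain.
Final buckets:
0: 843 -> 577 -> 437
1: 534
2: 981
3: 28
4: 195 -> 951
5: -
6: 669 -> 893 -> 767

2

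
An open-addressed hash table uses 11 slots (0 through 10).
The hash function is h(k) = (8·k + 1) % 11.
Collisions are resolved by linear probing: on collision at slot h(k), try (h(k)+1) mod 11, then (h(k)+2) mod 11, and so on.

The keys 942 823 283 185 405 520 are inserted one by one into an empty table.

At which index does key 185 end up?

8

942: h=2 -> slot 2
823: h=7 -> slot 7
283: h=10 -> slot 10
185: h=7, probe 7,8 -> slot 8
405: h=7, probe 7,8,9 -> slot 9
520: h=3 -> slot 3
Table: [_, _, 942, 520, _, _, _, 823, 185, 405, 283]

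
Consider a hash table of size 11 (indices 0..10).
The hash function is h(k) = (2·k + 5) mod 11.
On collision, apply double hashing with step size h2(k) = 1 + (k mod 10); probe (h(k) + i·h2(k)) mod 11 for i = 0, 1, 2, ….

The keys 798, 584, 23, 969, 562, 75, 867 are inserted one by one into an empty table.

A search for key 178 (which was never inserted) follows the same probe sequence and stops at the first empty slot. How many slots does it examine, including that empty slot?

798: h=6 => slot 6
584: h=7 => slot 7
23: h=7, h2=4, probe 7,0 => slot 0
969: h=7, h2=10, probe 7,6,5 => slot 5
562: h=7, h2=3, probe 7,10 => slot 10
75: h=1 => slot 1
867: h=1, h2=8, probe 1,9 => slot 9
Table: [23, 75, —, —, —, 969, 798, 584, —, 867, 562]
Lookup 178: h=9, h2=9, probe 9,7,5,3 → slot 3 empty, not found.

4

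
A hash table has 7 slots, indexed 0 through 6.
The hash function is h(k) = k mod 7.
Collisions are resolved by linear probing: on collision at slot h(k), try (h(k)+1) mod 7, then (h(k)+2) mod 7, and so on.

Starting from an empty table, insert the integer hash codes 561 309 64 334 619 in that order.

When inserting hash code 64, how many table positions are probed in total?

3

561: h=1 -> slot 1
309: h=1, probe 1,2 -> slot 2
64: h=1, probe 1,2,3 -> slot 3
334: h=5 -> slot 5
619: h=3, probe 3,4 -> slot 4
Table: [∅, 561, 309, 64, 619, 334, ∅]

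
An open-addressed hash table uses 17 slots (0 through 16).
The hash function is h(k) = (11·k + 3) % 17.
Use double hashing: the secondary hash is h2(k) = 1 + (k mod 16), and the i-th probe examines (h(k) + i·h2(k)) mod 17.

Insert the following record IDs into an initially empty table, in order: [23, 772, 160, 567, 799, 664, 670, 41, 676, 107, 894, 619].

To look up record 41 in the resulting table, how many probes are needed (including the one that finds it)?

2

23: h=1 -> slot 1
772: h=12 -> slot 12
160: h=12, h2=1, probe 12,13 -> slot 13
567: h=1, h2=8, probe 1,9 -> slot 9
799: h=3 -> slot 3
664: h=14 -> slot 14
670: h=12, h2=15, probe 12,10 -> slot 10
41: h=12, h2=10, probe 12,5 -> slot 5
676: h=10, h2=5, probe 10,15 -> slot 15
107: h=7 -> slot 7
894: h=11 -> slot 11
619: h=12, h2=12, probe 12,7,2 -> slot 2
Table: [—, 23, 619, 799, —, 41, —, 107, —, 567, 670, 894, 772, 160, 664, 676, —]
Lookup 41: h=12, h2=10, probe 12,5 → found at 5.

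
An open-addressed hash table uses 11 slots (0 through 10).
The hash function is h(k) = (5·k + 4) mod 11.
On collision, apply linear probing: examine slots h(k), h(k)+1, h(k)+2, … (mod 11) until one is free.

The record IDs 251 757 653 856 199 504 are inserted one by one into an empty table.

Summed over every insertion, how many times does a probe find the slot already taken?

251 hashes to 5; slot 5 is free => place at 5.
757 hashes to 5; 5 taken => place at 6.
653 hashes to 2; slot 2 is free => place at 2.
856 hashes to 5; 5,6 taken => place at 7.
199 hashes to 9; slot 9 is free => place at 9.
504 hashes to 5; 5,6,7 taken => place at 8.
Table: [-, -, 653, -, -, 251, 757, 856, 504, 199, -]

6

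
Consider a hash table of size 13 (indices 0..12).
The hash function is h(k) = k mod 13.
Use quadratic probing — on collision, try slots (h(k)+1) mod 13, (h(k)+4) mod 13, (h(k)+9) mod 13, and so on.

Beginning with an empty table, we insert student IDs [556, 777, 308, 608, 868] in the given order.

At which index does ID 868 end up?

6

Insert 556: h=10, slot 10 empty -> index 10.
Insert 777: h=10, slot 10 occupied -> index 11.
Insert 308: h=9, slot 9 empty -> index 9.
Insert 608: h=10, slots 10,11 occupied -> index 1.
Insert 868: h=10, slots 10,11,1 occupied -> index 6.
Table: [-, 608, -, -, -, -, 868, -, -, 308, 556, 777, -]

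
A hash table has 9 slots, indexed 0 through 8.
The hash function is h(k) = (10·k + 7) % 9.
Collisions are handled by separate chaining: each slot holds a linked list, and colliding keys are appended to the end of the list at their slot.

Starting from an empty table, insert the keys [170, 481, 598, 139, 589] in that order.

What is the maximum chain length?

4

Insert 170: h=6, bucket 6 empty → new chain.
Insert 481: h=2, bucket 2 empty → new chain.
Insert 598: h=2, bucket 2 nonempty → append to chain.
Insert 139: h=2, bucket 2 nonempty → append to chain.
Insert 589: h=2, bucket 2 nonempty → append to chain.
Final buckets:
0: _
1: _
2: 481 -> 598 -> 139 -> 589
3: _
4: _
5: _
6: 170
7: _
8: _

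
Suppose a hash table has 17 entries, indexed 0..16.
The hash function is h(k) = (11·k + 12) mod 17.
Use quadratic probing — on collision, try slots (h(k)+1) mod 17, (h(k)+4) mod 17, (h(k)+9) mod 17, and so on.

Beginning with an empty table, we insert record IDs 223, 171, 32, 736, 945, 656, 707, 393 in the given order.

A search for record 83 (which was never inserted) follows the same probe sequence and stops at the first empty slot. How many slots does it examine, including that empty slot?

223 hashes to 0; slot 0 is free => place at 0.
171 hashes to 6; slot 6 is free => place at 6.
32 hashes to 7; slot 7 is free => place at 7.
736 hashes to 16; slot 16 is free => place at 16.
945 hashes to 3; slot 3 is free => place at 3.
656 hashes to 3; 3 taken => place at 4.
707 hashes to 3; 3,4,7 taken => place at 12.
393 hashes to 0; 0 taken => place at 1.
Table: [223, 393, -, 945, 656, -, 171, 32, -, -, -, -, 707, -, -, -, 736]
Lookup 83: h=7, probe 7,8 → slot 8 empty, not found.

2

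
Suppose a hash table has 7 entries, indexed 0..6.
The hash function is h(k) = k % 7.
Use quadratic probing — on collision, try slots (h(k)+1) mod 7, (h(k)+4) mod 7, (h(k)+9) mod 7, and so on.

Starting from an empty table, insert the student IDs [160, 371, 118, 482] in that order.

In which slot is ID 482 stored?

Insert 160: h=6, slot 6 empty -> index 6.
Insert 371: h=0, slot 0 empty -> index 0.
Insert 118: h=6, slots 6,0 occupied -> index 3.
Insert 482: h=6, slots 6,0,3 occupied -> index 1.
Table: [371, 482, -, 118, -, -, 160]

1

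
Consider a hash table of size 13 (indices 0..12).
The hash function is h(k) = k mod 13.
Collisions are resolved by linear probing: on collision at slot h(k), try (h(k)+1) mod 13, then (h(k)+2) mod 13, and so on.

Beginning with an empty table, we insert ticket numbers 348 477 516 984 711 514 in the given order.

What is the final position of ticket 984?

12

Insert 348: h=10, slot 10 empty -> index 10.
Insert 477: h=9, slot 9 empty -> index 9.
Insert 516: h=9, slots 9,10 occupied -> index 11.
Insert 984: h=9, slots 9,10,11 occupied -> index 12.
Insert 711: h=9, slots 9,10,11,12 occupied -> index 0.
Insert 514: h=7, slot 7 empty -> index 7.
Table: [711, -, -, -, -, -, -, 514, -, 477, 348, 516, 984]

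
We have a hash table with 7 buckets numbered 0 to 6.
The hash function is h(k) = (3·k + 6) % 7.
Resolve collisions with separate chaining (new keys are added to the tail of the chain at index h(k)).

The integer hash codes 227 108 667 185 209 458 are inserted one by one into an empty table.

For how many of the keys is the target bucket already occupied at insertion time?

Insert 227: h=1, bucket 1 empty → new chain.
Insert 108: h=1, bucket 1 nonempty → append to chain.
Insert 667: h=5, bucket 5 empty → new chain.
Insert 185: h=1, bucket 1 nonempty → append to chain.
Insert 209: h=3, bucket 3 empty → new chain.
Insert 458: h=1, bucket 1 nonempty → append to chain.
Final buckets:
0: ∅
1: 227 -> 108 -> 185 -> 458
2: ∅
3: 209
4: ∅
5: 667
6: ∅

3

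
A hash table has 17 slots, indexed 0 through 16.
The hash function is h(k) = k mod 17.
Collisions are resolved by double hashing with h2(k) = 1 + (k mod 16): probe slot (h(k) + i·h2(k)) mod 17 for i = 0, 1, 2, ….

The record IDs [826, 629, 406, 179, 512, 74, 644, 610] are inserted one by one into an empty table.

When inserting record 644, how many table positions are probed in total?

2

826 hashes to 10; slot 10 is free -> place at 10.
629 hashes to 0; slot 0 is free -> place at 0.
406 hashes to 15; slot 15 is free -> place at 15.
179 hashes to 9; slot 9 is free -> place at 9.
512 hashes to 2; slot 2 is free -> place at 2.
74 hashes to 6; slot 6 is free -> place at 6.
644 hashes to 15, h2=5; 15 taken -> place at 3.
610 hashes to 15, h2=3; 15 taken -> place at 1.
Table: [629, 610, 512, 644, ., ., 74, ., ., 179, 826, ., ., ., ., 406, .]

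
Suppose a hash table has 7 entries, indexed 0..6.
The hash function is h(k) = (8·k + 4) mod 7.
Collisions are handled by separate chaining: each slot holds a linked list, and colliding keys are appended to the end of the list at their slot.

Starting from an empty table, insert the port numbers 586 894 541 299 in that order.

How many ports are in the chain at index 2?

586 -> bucket 2
894 -> bucket 2 (collision)
541 -> bucket 6
299 -> bucket 2 (collision)
Final buckets:
0: _
1: _
2: 586 -> 894 -> 299
3: _
4: _
5: _
6: 541

3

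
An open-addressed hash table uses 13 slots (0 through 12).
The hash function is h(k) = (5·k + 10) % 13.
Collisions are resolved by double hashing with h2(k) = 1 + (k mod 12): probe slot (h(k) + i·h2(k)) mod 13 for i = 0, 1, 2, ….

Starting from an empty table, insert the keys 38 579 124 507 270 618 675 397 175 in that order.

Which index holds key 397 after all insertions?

12

Insert 38: h=5, slot 5 empty => index 5.
Insert 579: h=6, slot 6 empty => index 6.
Insert 124: h=6, h2=5, slot 6 occupied => index 11.
Insert 507: h=10, slot 10 empty => index 10.
Insert 270: h=8, slot 8 empty => index 8.
Insert 618: h=6, h2=7, slot 6 occupied => index 0.
Insert 675: h=5, h2=4, slot 5 occupied => index 9.
Insert 397: h=6, h2=2, slots 6,8,10 occupied => index 12.
Insert 175: h=1, slot 1 empty => index 1.
Table: [618, 175, —, —, —, 38, 579, —, 270, 675, 507, 124, 397]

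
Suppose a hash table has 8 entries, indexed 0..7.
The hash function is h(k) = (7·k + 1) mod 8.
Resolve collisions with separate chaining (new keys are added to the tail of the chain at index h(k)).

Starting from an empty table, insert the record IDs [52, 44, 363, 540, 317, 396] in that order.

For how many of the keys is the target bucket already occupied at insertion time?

52 → bucket 5
44 → bucket 5 (collision)
363 → bucket 6
540 → bucket 5 (collision)
317 → bucket 4
396 → bucket 5 (collision)
Final buckets:
0: -
1: -
2: -
3: -
4: 317
5: 52 -> 44 -> 540 -> 396
6: 363
7: -

3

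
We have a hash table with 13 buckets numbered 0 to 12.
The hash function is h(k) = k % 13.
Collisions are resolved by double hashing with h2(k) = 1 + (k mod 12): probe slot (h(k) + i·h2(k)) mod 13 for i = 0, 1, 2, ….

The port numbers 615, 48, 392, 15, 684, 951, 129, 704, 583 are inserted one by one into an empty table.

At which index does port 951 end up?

Insert 615: h=4, slot 4 empty => index 4.
Insert 48: h=9, slot 9 empty => index 9.
Insert 392: h=2, slot 2 empty => index 2.
Insert 15: h=2, h2=4, slot 2 occupied => index 6.
Insert 684: h=8, slot 8 empty => index 8.
Insert 951: h=2, h2=4, slots 2,6 occupied => index 10.
Insert 129: h=12, slot 12 empty => index 12.
Insert 704: h=2, h2=9, slot 2 occupied => index 11.
Insert 583: h=11, h2=8, slots 11,6 occupied => index 1.
Table: [—, 583, 392, —, 615, —, 15, —, 684, 48, 951, 704, 129]

10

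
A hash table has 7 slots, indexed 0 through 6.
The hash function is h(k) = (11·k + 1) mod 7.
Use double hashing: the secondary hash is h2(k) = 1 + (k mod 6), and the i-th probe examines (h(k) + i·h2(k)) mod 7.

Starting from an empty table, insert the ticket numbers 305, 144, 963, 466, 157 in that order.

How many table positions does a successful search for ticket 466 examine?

2

Insert 305: h=3, slot 3 empty → index 3.
Insert 144: h=3, h2=1, slot 3 occupied → index 4.
Insert 963: h=3, h2=4, slot 3 occupied → index 0.
Insert 466: h=3, h2=5, slot 3 occupied → index 1.
Insert 157: h=6, slot 6 empty → index 6.
Table: [963, 466, _, 305, 144, _, 157]
Lookup 466: h=3, h2=5, probe 3,1 → found at 1.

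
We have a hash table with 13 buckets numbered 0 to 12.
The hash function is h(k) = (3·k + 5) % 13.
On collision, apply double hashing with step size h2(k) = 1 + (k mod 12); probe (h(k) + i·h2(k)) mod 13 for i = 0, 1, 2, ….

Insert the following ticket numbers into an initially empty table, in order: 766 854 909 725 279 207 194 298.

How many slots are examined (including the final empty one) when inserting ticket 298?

2

Insert 766: h=2, slot 2 empty → index 2.
Insert 854: h=6, slot 6 empty → index 6.
Insert 909: h=2, h2=10, slot 2 occupied → index 12.
Insert 725: h=9, slot 9 empty → index 9.
Insert 279: h=10, slot 10 empty → index 10.
Insert 207: h=2, h2=4, slots 2,6,10 occupied → index 1.
Insert 194: h=2, h2=3, slot 2 occupied → index 5.
Insert 298: h=2, h2=11, slot 2 occupied → index 0.
Table: [298, 207, 766, -, -, 194, 854, -, -, 725, 279, -, 909]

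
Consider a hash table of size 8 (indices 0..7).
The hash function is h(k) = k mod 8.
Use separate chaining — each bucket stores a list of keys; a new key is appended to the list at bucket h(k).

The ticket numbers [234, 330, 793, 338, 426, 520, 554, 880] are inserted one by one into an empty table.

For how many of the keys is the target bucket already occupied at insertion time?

5

Insert 234: h=2, bucket 2 empty → new chain.
Insert 330: h=2, bucket 2 nonempty → append to chain.
Insert 793: h=1, bucket 1 empty → new chain.
Insert 338: h=2, bucket 2 nonempty → append to chain.
Insert 426: h=2, bucket 2 nonempty → append to chain.
Insert 520: h=0, bucket 0 empty → new chain.
Insert 554: h=2, bucket 2 nonempty → append to chain.
Insert 880: h=0, bucket 0 nonempty → append to chain.
Final buckets:
0: 520 -> 880
1: 793
2: 234 -> 330 -> 338 -> 426 -> 554
3: —
4: —
5: —
6: —
7: —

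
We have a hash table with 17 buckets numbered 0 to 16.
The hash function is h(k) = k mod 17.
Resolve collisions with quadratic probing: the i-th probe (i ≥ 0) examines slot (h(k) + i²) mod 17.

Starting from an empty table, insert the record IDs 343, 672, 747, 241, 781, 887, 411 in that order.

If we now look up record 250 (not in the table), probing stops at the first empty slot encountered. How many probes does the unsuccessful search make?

343: h=3 => slot 3
672: h=9 => slot 9
747: h=16 => slot 16
241: h=3, probe 3,4 => slot 4
781: h=16, probe 16,0 => slot 0
887: h=3, probe 3,4,7 => slot 7
411: h=3, probe 3,4,7,12 => slot 12
Table: [781, ., ., 343, 241, ., ., 887, ., 672, ., ., 411, ., ., ., 747]
Lookup 250: h=12, probe 12,13 → slot 13 empty, not found.

2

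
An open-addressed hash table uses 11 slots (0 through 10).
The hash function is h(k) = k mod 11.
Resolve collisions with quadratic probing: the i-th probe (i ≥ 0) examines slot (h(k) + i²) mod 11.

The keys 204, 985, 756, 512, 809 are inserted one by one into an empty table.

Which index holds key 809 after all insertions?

4

204 hashes to 6; slot 6 is free => place at 6.
985 hashes to 6; 6 taken => place at 7.
756 hashes to 8; slot 8 is free => place at 8.
512 hashes to 6; 6,7 taken => place at 10.
809 hashes to 6; 6,7,10 taken => place at 4.
Table: [., ., ., ., 809, ., 204, 985, 756, ., 512]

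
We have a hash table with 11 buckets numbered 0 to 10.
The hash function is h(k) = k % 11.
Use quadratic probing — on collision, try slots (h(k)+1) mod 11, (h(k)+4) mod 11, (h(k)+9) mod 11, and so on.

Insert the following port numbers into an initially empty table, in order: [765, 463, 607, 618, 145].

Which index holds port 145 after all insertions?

0

765 hashes to 6; slot 6 is free -> place at 6.
463 hashes to 1; slot 1 is free -> place at 1.
607 hashes to 2; slot 2 is free -> place at 2.
618 hashes to 2; 2 taken -> place at 3.
145 hashes to 2; 2,3,6 taken -> place at 0.
Table: [145, 463, 607, 618, ∅, ∅, 765, ∅, ∅, ∅, ∅]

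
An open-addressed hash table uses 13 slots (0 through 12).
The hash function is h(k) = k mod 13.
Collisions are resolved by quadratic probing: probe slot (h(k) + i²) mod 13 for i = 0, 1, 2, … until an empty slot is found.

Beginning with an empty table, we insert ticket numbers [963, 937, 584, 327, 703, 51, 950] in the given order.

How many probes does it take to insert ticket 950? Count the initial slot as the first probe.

4

963: h=1 => slot 1
937: h=1, probe 1,2 => slot 2
584: h=12 => slot 12
327: h=2, probe 2,3 => slot 3
703: h=1, probe 1,2,5 => slot 5
51: h=12, probe 12,0 => slot 0
950: h=1, probe 1,2,5,10 => slot 10
Table: [51, 963, 937, 327, -, 703, -, -, -, -, 950, -, 584]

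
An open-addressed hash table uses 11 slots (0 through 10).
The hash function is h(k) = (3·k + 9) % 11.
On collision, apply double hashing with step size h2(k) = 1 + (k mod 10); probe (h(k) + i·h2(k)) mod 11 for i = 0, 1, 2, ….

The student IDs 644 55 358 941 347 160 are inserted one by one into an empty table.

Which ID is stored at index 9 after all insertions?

644: h=5 => slot 5
55: h=9 => slot 9
358: h=5, h2=9, probe 5,3 => slot 3
941: h=5, h2=2, probe 5,7 => slot 7
347: h=5, h2=8, probe 5,2 => slot 2
160: h=5, h2=1, probe 5,6 => slot 6
Table: [—, —, 347, 358, —, 644, 160, 941, —, 55, —]

55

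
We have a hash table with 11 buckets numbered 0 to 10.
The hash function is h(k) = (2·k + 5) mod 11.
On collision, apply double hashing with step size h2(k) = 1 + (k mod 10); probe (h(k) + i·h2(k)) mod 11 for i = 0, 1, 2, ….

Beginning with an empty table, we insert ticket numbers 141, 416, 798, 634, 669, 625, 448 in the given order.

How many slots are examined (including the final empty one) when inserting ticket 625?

2

141: h=1 → slot 1
416: h=1, h2=7, probe 1,8 → slot 8
798: h=6 → slot 6
634: h=8, h2=5, probe 8,2 → slot 2
669: h=1, h2=10, probe 1,0 → slot 0
625: h=1, h2=6, probe 1,7 → slot 7
448: h=10 → slot 10
Table: [669, 141, 634, _, _, _, 798, 625, 416, _, 448]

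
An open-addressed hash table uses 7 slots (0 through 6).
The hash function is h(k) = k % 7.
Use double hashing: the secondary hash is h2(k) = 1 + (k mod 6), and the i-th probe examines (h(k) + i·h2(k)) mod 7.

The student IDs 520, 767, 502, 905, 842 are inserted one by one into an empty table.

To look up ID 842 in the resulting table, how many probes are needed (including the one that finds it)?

Insert 520: h=2, slot 2 empty -> index 2.
Insert 767: h=4, slot 4 empty -> index 4.
Insert 502: h=5, slot 5 empty -> index 5.
Insert 905: h=2, h2=6, slot 2 occupied -> index 1.
Insert 842: h=2, h2=3, slots 2,5,1,4 occupied -> index 0.
Table: [842, 905, 520, -, 767, 502, -]
Lookup 842: h=2, h2=3, probe 2,5,1,4,0 → found at 0.

5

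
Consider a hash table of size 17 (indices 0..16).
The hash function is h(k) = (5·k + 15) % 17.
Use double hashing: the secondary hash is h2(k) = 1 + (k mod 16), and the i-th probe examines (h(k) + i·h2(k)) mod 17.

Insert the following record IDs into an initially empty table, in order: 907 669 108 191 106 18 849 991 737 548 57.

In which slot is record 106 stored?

Insert 907: h=11, slot 11 empty => index 11.
Insert 669: h=11, h2=14, slot 11 occupied => index 8.
Insert 108: h=11, h2=13, slot 11 occupied => index 7.
Insert 191: h=1, slot 1 empty => index 1.
Insert 106: h=1, h2=11, slot 1 occupied => index 12.
Insert 18: h=3, slot 3 empty => index 3.
Insert 849: h=10, slot 10 empty => index 10.
Insert 991: h=6, slot 6 empty => index 6.
Insert 737: h=11, h2=2, slot 11 occupied => index 13.
Insert 548: h=1, h2=5, slots 1,6,11 occupied => index 16.
Insert 57: h=11, h2=10, slot 11 occupied => index 4.
Table: [_, 191, _, 18, 57, _, 991, 108, 669, _, 849, 907, 106, 737, _, _, 548]

12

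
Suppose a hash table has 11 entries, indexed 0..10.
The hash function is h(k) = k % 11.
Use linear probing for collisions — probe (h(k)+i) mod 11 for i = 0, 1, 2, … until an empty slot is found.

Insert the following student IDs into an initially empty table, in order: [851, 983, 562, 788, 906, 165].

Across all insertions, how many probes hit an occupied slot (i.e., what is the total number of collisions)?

Insert 851: h=4, slot 4 empty -> index 4.
Insert 983: h=4, slot 4 occupied -> index 5.
Insert 562: h=1, slot 1 empty -> index 1.
Insert 788: h=7, slot 7 empty -> index 7.
Insert 906: h=4, slots 4,5 occupied -> index 6.
Insert 165: h=0, slot 0 empty -> index 0.
Table: [165, 562, _, _, 851, 983, 906, 788, _, _, _]

3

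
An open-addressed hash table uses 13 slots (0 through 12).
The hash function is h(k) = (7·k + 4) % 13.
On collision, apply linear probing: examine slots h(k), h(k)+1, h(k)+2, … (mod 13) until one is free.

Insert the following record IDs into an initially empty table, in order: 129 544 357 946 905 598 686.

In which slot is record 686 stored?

Insert 129: h=10, slot 10 empty → index 10.
Insert 544: h=3, slot 3 empty → index 3.
Insert 357: h=7, slot 7 empty → index 7.
Insert 946: h=9, slot 9 empty → index 9.
Insert 905: h=8, slot 8 empty → index 8.
Insert 598: h=4, slot 4 empty → index 4.
Insert 686: h=9, slots 9,10 occupied → index 11.
Table: [—, —, —, 544, 598, —, —, 357, 905, 946, 129, 686, —]

11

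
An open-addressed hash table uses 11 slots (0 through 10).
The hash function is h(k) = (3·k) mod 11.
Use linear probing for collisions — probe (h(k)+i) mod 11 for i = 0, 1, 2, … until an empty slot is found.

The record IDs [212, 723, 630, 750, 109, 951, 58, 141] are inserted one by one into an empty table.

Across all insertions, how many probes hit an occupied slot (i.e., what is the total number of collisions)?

3

212: h=9 → slot 9
723: h=2 → slot 2
630: h=9, probe 9,10 → slot 10
750: h=6 → slot 6
109: h=8 → slot 8
951: h=4 → slot 4
58: h=9, probe 9,10,0 → slot 0
141: h=5 → slot 5
Table: [58, ., 723, ., 951, 141, 750, ., 109, 212, 630]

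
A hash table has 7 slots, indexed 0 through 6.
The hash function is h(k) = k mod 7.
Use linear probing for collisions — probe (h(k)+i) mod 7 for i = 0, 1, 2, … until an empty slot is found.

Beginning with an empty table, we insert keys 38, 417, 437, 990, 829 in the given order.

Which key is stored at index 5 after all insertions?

437

38: h=3 => slot 3
417: h=4 => slot 4
437: h=3, probe 3,4,5 => slot 5
990: h=3, probe 3,4,5,6 => slot 6
829: h=3, probe 3,4,5,6,0 => slot 0
Table: [829, ∅, ∅, 38, 417, 437, 990]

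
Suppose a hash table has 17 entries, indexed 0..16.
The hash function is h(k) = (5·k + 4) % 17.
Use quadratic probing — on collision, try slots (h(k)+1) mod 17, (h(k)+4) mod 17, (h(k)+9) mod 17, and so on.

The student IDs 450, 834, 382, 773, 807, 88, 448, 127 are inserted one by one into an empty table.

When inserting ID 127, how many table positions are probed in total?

450 hashes to 10; slot 10 is free => place at 10.
834 hashes to 9; slot 9 is free => place at 9.
382 hashes to 10; 10 taken => place at 11.
773 hashes to 10; 10,11 taken => place at 14.
807 hashes to 10; 10,11,14 taken => place at 2.
88 hashes to 2; 2 taken => place at 3.
448 hashes to 0; slot 0 is free => place at 0.
127 hashes to 10; 10,11,14,2,9 taken => place at 1.
Table: [448, 127, 807, 88, _, _, _, _, _, 834, 450, 382, _, _, 773, _, _]

6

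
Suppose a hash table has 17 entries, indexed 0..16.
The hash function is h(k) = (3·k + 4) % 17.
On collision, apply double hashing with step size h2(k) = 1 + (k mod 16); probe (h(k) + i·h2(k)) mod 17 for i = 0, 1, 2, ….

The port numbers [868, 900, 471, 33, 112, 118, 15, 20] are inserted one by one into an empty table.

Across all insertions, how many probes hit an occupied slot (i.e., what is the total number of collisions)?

868 hashes to 7; slot 7 is free => place at 7.
900 hashes to 1; slot 1 is free => place at 1.
471 hashes to 6; slot 6 is free => place at 6.
33 hashes to 1, h2=2; 1 taken => place at 3.
112 hashes to 0; slot 0 is free => place at 0.
118 hashes to 1, h2=7; 1 taken => place at 8.
15 hashes to 15; slot 15 is free => place at 15.
20 hashes to 13; slot 13 is free => place at 13.
Table: [112, 900, -, 33, -, -, 471, 868, 118, -, -, -, -, 20, -, 15, -]

2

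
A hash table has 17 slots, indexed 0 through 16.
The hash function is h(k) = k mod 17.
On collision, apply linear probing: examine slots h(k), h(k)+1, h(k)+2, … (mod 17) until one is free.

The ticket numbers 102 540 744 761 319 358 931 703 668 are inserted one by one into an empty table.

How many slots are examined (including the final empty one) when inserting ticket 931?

7

102 hashes to 0; slot 0 is free → place at 0.
540 hashes to 13; slot 13 is free → place at 13.
744 hashes to 13; 13 taken → place at 14.
761 hashes to 13; 13,14 taken → place at 15.
319 hashes to 13; 13,14,15 taken → place at 16.
358 hashes to 1; slot 1 is free → place at 1.
931 hashes to 13; 13,14,15,16,0,1 taken → place at 2.
703 hashes to 6; slot 6 is free → place at 6.
668 hashes to 5; slot 5 is free → place at 5.
Table: [102, 358, 931, —, —, 668, 703, —, —, —, —, —, —, 540, 744, 761, 319]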